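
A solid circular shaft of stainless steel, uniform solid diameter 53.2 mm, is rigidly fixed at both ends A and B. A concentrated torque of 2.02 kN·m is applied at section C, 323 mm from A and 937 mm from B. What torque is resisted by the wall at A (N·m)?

1500 N·m

With uniform GJ and both ends fixed, compatibility θ_AC = θ_CB gives T_A·a = T_B·b, together with T_A + T_B = T₀.
T_A = T₀·b/(a+b) = 2020·937/1260 = 1502 N·m; T_B = 517.8 N·m.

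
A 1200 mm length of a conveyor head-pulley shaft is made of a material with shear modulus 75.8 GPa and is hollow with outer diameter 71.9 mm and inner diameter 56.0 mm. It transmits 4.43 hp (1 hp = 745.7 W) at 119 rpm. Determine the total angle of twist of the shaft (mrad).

ω = 2π·119/60 = 12.46 rad/s, so T = P/ω = 4.43×745.7 / 12.46 = 265.1 N·m.
J = π(d_o⁴ − d_i⁴)/32 = π(0.0719⁴ − 0.0560⁴)/32 = 1.658×10^-6 m⁴.
θ = T·L/(G·J) = 265.1 × 1.20 / (75.8×10⁹ × 1.658×10^-6) = 2.531×10^-3 rad.

2.53 mrad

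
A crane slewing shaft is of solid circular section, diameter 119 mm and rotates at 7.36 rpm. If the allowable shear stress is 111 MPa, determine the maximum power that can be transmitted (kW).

J = πd⁴/32 = π(0.119)⁴/32 = 1.969×10^-5 m⁴.
T_max = τ_allow·J/r = 1.11×10^8 × 1.969×10^-5 / 0.0595 = 36730 N·m.
ω = 2π·7.36/60 = 0.7707 rad/s, so P_max = T_max·ω = 2.831×10^4 W.

28.3 kW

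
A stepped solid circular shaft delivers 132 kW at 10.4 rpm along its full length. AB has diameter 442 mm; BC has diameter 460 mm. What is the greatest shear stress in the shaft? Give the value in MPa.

7.15 MPa

ω = 2π·10.4/60 = 1.089 rad/s, so T = P/ω = 132×10³ / 1.089 = 121200 N·m.
Under the same torque, τ_max = 16T/(πd³) is largest where d is smallest — segment AB (d = 442 mm).
τ_max = 16·121200/(π·(0.442)³) = 7.149×10^6 Pa.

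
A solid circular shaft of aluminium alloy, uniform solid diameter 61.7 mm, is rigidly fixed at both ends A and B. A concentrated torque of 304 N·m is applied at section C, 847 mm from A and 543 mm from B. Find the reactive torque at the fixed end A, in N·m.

119 N·m

With uniform GJ and both ends fixed, compatibility θ_AC = θ_CB gives T_A·a = T_B·b, together with T_A + T_B = T₀.
T_A = T₀·b/(a+b) = 304.0·543/1390 = 118.8 N·m; T_B = 185.2 N·m.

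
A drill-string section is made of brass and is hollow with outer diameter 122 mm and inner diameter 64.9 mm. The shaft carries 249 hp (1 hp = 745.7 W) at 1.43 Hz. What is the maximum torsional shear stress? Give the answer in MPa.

63.0 MPa

ω = 2π·1.43 = 8.985 rad/s, so T = P/ω = 249×745.7 / 8.985 = 20670 N·m.
J = π(d_o⁴ − d_i⁴)/32 = π(0.122⁴ − 0.0649⁴)/32 = 2.001×10^-5 m⁴.
τ_max = T·r/J = 20670 × 0.0610 / 2.001×10^-5 = 6.301×10^7 Pa.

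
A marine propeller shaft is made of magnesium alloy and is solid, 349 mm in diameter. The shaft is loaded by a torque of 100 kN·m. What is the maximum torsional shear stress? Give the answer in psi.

J = πd⁴/32 = π(0.349)⁴/32 = 1.456×10^-3 m⁴.
τ_max = T·r/J = 100000 × 0.174 / 1.456×10^-3 = 1.198×10^7 Pa.

1740 psi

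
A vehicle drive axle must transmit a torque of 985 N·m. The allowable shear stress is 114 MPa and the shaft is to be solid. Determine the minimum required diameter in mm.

35.3 mm

For a solid shaft τ_max = 16T/(πd³), so d = (16T/(π τ_allow))^(1/3) = (16·985.0/(π·1.14×10^8))^(1/3) = 0.03530 m.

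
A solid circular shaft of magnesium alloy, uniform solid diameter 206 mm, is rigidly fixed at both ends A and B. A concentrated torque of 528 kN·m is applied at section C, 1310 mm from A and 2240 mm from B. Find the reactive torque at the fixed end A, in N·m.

333000 N·m

With uniform GJ and both ends fixed, compatibility θ_AC = θ_CB gives T_A·a = T_B·b, together with T_A + T_B = T₀.
T_A = T₀·b/(a+b) = 528000·2240/3550 = 333200 N·m; T_B = 194800 N·m.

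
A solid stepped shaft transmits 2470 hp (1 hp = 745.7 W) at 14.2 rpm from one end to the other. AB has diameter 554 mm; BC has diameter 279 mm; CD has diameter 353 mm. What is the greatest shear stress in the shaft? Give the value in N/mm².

290 N/mm²

ω = 2π·14.2/60 = 1.487 rad/s, so T = P/ω = 2470×745.7 / 1.487 = 1.239e6 N·m.
Under the same torque, τ_max = 16T/(πd³) is largest where d is smallest — segment BC (d = 279 mm).
τ_max = 16·1.239e6/(π·(0.279)³) = 2.905×10^8 Pa.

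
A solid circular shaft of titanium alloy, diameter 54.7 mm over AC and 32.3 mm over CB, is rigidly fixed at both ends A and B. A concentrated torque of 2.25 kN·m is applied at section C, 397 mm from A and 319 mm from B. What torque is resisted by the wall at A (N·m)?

Compatibility: T_A·a/J_AC = T_B·b/J_CB with T_A + T_B = T₀.
J_AC = 8.79×10^-7 m⁴, J_CB = 1.07×10^-7 m⁴, so T_A = T₀·(J_AC/a)/((J_AC/a)+(J_CB/b)) = 1954 N·m, T_B = 295.7 N·m.

1950 N·m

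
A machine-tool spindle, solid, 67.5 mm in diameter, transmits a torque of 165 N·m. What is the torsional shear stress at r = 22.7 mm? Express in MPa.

1.84 MPa

J = πd⁴/32 = π(0.0675)⁴/32 = 2.038×10^-6 m⁴.
Shear stress varies linearly with radius: τ = T·r/J = 165.0 × 0.0227 / 2.038×10^-6 = 1.838×10^6 Pa.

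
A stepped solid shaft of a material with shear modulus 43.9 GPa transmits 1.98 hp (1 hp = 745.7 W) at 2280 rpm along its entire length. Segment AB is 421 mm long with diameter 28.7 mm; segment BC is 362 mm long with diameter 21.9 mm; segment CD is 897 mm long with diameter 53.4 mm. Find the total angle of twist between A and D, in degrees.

0.189°

ω = 2π·2280/60 = 238.8 rad/s, so T = P/ω = 1.98×745.7 / 238.8 = 6.184 N·m.
J_AB = π(0.0287)⁴/32 = 6.66×10^-8 m⁴; J_BC = π(0.0219)⁴/32 = 2.26×10^-8 m⁴; J_CD = π(0.0534)⁴/32 = 7.98×10^-7 m⁴.
θ = (T/G)·Σ L_i/J_i = (6.184/43.9×10⁹)·(0.421/6.66×10^-8 + 0.362/2.26×10^-8 + 0.897/7.98×10^-7) = 3.307×10^-3 rad.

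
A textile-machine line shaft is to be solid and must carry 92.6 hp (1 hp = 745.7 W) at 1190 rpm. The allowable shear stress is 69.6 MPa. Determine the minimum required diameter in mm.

ω = 2π·1190/60 = 124.6 rad/s, so T = P/ω = 92.6×745.7 / 124.6 = 554.1 N·m.
For a solid shaft τ_max = 16T/(πd³), so d = (16T/(π τ_allow))^(1/3) = (16·554.1/(π·6.96×10^7))^(1/3) = 0.03435 m.

34.4 mm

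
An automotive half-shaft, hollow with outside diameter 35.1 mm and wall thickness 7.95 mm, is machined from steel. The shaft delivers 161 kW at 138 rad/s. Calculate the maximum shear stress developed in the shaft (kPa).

ω = 138 rad/s, so T = P/ω = 161×10³ / 138.0 = 1167 N·m.
J = π(d_o⁴ − d_i⁴)/32 = π(0.0351⁴ − 0.0192⁴)/32 = 1.357×10^-7 m⁴.
τ_max = T·r/J = 1167 × 0.0175 / 1.357×10^-7 = 1.509×10^8 Pa.

151000 kPa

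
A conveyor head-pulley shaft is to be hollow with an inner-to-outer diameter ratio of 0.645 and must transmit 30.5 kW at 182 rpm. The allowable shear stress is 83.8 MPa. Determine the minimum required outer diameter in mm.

49.0 mm

ω = 2π·182/60 = 19.06 rad/s, so T = P/ω = 30.5×10³ / 19.06 = 1600 N·m.
For a hollow shaft with d_i/d_o = 0.645: τ_max = 16T/(π d_o³ (1−k⁴)), so d_o = [16T/(π τ_allow (1−k⁴))]^(1/3) = [16·1600/(π·8.38×10^7·0.8269)]^(1/3) = 0.04900 m.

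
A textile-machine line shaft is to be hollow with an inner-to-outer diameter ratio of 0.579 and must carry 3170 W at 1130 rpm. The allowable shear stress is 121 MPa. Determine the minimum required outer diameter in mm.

10.8 mm

ω = 2π·1130/60 = 118.3 rad/s, so T = P/ω = 3170 / 118.3 = 26.79 N·m.
For a hollow shaft with d_i/d_o = 0.579: τ_max = 16T/(π d_o³ (1−k⁴)), so d_o = [16T/(π τ_allow (1−k⁴))]^(1/3) = [16·26.79/(π·1.21×10^8·0.8876)]^(1/3) = 0.01083 m.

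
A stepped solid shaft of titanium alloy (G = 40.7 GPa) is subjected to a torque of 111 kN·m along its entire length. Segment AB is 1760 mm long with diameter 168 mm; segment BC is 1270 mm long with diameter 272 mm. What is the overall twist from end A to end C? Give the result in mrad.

J_AB = π(0.168)⁴/32 = 7.82×10^-5 m⁴; J_BC = π(0.272)⁴/32 = 5.37×10^-4 m⁴.
θ = (T/G)·Σ L_i/J_i = (111000/40.7×10⁹)·(1.76/7.82×10^-5 + 1.27/5.37×10^-4) = 0.06782 rad.

67.8 mrad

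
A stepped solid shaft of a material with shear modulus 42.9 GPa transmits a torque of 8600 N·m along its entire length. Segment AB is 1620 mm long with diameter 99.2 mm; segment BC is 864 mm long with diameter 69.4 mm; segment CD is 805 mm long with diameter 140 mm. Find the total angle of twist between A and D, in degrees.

6.56°

J_AB = π(0.0992)⁴/32 = 9.51×10^-6 m⁴; J_BC = π(0.0694)⁴/32 = 2.28×10^-6 m⁴; J_CD = π(0.140)⁴/32 = 3.77×10^-5 m⁴.
θ = (T/G)·Σ L_i/J_i = (8600/42.9×10⁹)·(1.62/9.51×10^-6 + 0.864/2.28×10^-6 + 0.805/3.77×10^-5) = 0.1145 rad.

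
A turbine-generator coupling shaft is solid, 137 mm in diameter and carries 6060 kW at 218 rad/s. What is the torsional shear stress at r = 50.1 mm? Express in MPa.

40.3 MPa

ω = 218 rad/s, so T = P/ω = 6060×10³ / 218.0 = 27800 N·m.
J = πd⁴/32 = π(0.137)⁴/32 = 3.458×10^-5 m⁴.
Shear stress varies linearly with radius: τ = T·r/J = 27800 × 0.0501 / 3.458×10^-5 = 4.027×10^7 Pa.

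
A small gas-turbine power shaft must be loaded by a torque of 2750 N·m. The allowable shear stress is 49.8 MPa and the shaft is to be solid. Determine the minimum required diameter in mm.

For a solid shaft τ_max = 16T/(πd³), so d = (16T/(π τ_allow))^(1/3) = (16·2750/(π·4.98×10^7))^(1/3) = 0.06552 m.

65.5 mm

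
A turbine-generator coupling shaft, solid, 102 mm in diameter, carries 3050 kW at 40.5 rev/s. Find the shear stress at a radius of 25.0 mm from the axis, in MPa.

ω = 2π·40.5 = 254.5 rad/s, so T = P/ω = 3050×10³ / 254.5 = 11990 N·m.
J = πd⁴/32 = π(0.102)⁴/32 = 1.063×10^-5 m⁴.
Shear stress varies linearly with radius: τ = T·r/J = 11990 × 0.0250 / 1.063×10^-5 = 2.820×10^7 Pa.

28.2 MPa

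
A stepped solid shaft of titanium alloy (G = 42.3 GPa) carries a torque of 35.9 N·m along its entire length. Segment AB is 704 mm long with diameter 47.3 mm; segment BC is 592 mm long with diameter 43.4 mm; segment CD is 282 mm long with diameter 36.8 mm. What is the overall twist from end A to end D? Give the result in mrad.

J_AB = π(0.0473)⁴/32 = 4.91×10^-7 m⁴; J_BC = π(0.0434)⁴/32 = 3.48×10^-7 m⁴; J_CD = π(0.0368)⁴/32 = 1.80×10^-7 m⁴.
θ = (T/G)·Σ L_i/J_i = (35.90/42.3×10⁹)·(0.704/4.91×10^-7 + 0.592/3.48×10^-7 + 0.282/1.80×10^-7) = 3.988×10^-3 rad.

3.99 mrad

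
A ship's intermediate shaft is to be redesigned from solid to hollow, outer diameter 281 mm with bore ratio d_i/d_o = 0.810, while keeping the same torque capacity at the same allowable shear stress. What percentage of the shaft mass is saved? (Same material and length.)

Equal τ_max and T ⇒ the solid shaft needs d_s³ = d_o³(1−k⁴), so d_s = 281·(1−0.810⁴)^(1/3) = 232.9 mm.
Area ratio A_h/A_s = d_o²(1−k²)/d_s² = (1−k²)/(1−k⁴)^(2/3) = 0.5005.
Mass saving = 1 − 0.5005 = 49.9 %.

49.9 %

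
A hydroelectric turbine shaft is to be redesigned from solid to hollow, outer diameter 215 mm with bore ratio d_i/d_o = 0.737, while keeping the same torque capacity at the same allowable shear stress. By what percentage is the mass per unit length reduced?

Equal τ_max and T ⇒ the solid shaft needs d_s³ = d_o³(1−k⁴), so d_s = 215·(1−0.737⁴)^(1/3) = 191.3 mm.
Area ratio A_h/A_s = d_o²(1−k²)/d_s² = (1−k²)/(1−k⁴)^(2/3) = 0.5767.
Mass saving = 1 − 0.5767 = 42.3 %.

42.3 %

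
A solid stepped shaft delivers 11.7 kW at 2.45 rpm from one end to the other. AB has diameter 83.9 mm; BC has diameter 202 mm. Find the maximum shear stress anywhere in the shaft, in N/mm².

ω = 2π·2.45/60 = 0.2566 rad/s, so T = P/ω = 11.7×10³ / 0.2566 = 45600 N·m.
Under the same torque, τ_max = 16T/(πd³) is largest where d is smallest — segment AB (d = 83.9 mm).
τ_max = 16·45600/(π·(0.0839)³) = 3.933×10^8 Pa.

393 N/mm²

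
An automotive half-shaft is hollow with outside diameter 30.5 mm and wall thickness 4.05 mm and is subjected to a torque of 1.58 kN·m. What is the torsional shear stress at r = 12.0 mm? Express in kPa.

J = π(d_o⁴ − d_i⁴)/32 = π(0.0305⁴ − 0.0224⁴)/32 = 6.024×10^-8 m⁴.
Shear stress varies linearly with radius: τ = T·r/J = 1580 × 0.0120 / 6.024×10^-8 = 3.147×10^8 Pa.

315000 kPa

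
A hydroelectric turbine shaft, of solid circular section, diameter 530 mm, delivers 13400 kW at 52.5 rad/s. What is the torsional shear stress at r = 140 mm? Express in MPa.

ω = 52.5 rad/s, so T = P/ω = 13400×10³ / 52.50 = 255200 N·m.
J = πd⁴/32 = π(0.530)⁴/32 = 7.746×10^-3 m⁴.
Shear stress varies linearly with radius: τ = T·r/J = 255200 × 0.140 / 7.746×10^-3 = 4.613×10^6 Pa.

4.61 MPa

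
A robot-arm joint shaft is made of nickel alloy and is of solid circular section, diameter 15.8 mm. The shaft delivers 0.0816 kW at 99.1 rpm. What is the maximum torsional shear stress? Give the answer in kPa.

ω = 2π·99.1/60 = 10.38 rad/s, so T = P/ω = 0.0816×10³ / 10.38 = 7.863 N·m.
J = πd⁴/32 = π(0.0158)⁴/32 = 6.118×10^-9 m⁴.
τ_max = T·r/J = 7.863 × 0.00790 / 6.118×10^-9 = 1.015×10^7 Pa.

10200 kPa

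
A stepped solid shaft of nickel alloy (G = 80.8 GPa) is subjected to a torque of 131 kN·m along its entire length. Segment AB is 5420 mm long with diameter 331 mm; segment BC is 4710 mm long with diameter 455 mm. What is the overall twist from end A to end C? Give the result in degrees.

J_AB = π(0.331)⁴/32 = 1.18×10^-3 m⁴; J_BC = π(0.455)⁴/32 = 4.21×10^-3 m⁴.
θ = (T/G)·Σ L_i/J_i = (131000/80.8×10⁹)·(5.42/1.18×10^-3 + 4.71/4.21×10^-3) = 9.272×10^-3 rad.

0.531°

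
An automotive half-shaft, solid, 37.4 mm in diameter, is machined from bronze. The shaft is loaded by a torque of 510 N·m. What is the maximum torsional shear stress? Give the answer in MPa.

J = πd⁴/32 = π(0.0374)⁴/32 = 1.921×10^-7 m⁴.
τ_max = T·r/J = 510.0 × 0.0187 / 1.921×10^-7 = 4.965×10^7 Pa.

49.7 MPa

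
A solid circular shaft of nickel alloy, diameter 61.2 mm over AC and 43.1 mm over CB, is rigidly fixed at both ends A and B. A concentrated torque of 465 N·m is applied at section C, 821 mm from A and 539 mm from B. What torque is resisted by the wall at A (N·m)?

Compatibility: T_A·a/J_AC = T_B·b/J_CB with T_A + T_B = T₀.
J_AC = 1.38×10^-6 m⁴, J_CB = 3.39×10^-7 m⁴, so T_A = T₀·(J_AC/a)/((J_AC/a)+(J_CB/b)) = 338.3 N·m, T_B = 126.7 N·m.

338 N·m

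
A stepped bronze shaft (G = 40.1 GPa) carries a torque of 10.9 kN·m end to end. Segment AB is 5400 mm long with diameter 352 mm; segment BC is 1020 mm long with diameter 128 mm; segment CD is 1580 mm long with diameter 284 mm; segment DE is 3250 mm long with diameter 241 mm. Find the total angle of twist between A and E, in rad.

0.0148 rad

J_AB = π(0.352)⁴/32 = 1.51×10^-3 m⁴; J_BC = π(0.128)⁴/32 = 2.64×10^-5 m⁴; J_CD = π(0.284)⁴/32 = 6.39×10^-4 m⁴; J_DE = π(0.241)⁴/32 = 3.31×10^-4 m⁴.
θ = (T/G)·Σ L_i/J_i = (10900/40.1×10⁹)·(5.40/1.51×10^-3 + 1.02/2.64×10^-5 + 1.58/6.39×10^-4 + 3.25/3.31×10^-4) = 0.01483 rad.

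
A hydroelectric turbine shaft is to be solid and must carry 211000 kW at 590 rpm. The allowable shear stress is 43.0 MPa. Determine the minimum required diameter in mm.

ω = 2π·590/60 = 61.78 rad/s, so T = P/ω = 211000×10³ / 61.78 = 3.415e6 N·m.
For a solid shaft τ_max = 16T/(πd³), so d = (16T/(π τ_allow))^(1/3) = (16·3.415e6/(π·4.30×10^7))^(1/3) = 0.7396 m.

740 mm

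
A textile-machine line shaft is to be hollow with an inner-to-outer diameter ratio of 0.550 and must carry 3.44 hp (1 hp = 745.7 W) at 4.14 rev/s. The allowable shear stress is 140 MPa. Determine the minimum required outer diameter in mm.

ω = 2π·4.14 = 26.01 rad/s, so T = P/ω = 3.44×745.7 / 26.01 = 98.61 N·m.
For a hollow shaft with d_i/d_o = 0.550: τ_max = 16T/(π d_o³ (1−k⁴)), so d_o = [16T/(π τ_allow (1−k⁴))]^(1/3) = [16·98.61/(π·1.40×10^8·0.9085)]^(1/3) = 0.01581 m.

15.8 mm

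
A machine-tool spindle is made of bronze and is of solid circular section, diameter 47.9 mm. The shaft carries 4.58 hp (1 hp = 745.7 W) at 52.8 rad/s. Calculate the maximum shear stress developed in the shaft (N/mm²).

3.00 N/mm²

ω = 52.8 rad/s, so T = P/ω = 4.58×745.7 / 52.80 = 64.68 N·m.
J = πd⁴/32 = π(0.0479)⁴/32 = 5.168×10^-7 m⁴.
τ_max = T·r/J = 64.68 × 0.0239 / 5.168×10^-7 = 2.998×10^6 Pa.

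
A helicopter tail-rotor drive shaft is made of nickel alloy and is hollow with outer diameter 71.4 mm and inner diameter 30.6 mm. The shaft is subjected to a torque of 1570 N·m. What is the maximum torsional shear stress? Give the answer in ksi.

J = π(d_o⁴ − d_i⁴)/32 = π(0.0714⁴ − 0.0306⁴)/32 = 2.465×10^-6 m⁴.
τ_max = T·r/J = 1570 × 0.0357 / 2.465×10^-6 = 2.273×10^7 Pa.

3.30 ksi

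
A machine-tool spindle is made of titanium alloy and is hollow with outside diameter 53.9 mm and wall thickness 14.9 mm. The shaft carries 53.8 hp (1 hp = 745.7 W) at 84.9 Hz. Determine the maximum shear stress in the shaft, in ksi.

ω = 2π·84.9 = 533.4 rad/s, so T = P/ω = 53.8×745.7 / 533.4 = 75.21 N·m.
J = π(d_o⁴ − d_i⁴)/32 = π(0.0539⁴ − 0.0241⁴)/32 = 7.955×10^-7 m⁴.
τ_max = T·r/J = 75.21 × 0.0269 / 7.955×10^-7 = 2.548×10^6 Pa.

0.370 ksi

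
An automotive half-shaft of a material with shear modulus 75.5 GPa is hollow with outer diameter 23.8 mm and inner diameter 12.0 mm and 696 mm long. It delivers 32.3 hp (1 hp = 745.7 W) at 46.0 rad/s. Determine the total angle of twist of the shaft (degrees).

9.39°

ω = 46.0 rad/s, so T = P/ω = 32.3×745.7 / 46.00 = 523.6 N·m.
J = π(d_o⁴ − d_i⁴)/32 = π(0.0238⁴ − 0.0120⁴)/32 = 2.946×10^-8 m⁴.
θ = T·L/(G·J) = 523.6 × 0.696 / (75.5×10⁹ × 2.946×10^-8) = 0.1638 rad.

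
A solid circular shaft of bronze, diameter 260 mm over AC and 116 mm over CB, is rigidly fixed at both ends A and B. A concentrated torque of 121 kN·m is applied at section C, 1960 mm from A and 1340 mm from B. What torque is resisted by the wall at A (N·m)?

114000 N·m

Compatibility: T_A·a/J_AC = T_B·b/J_CB with T_A + T_B = T₀.
J_AC = 4.49×10^-4 m⁴, J_CB = 1.78×10^-5 m⁴, so T_A = T₀·(J_AC/a)/((J_AC/a)+(J_CB/b)) = 114400 N·m, T_B = 6628 N·m.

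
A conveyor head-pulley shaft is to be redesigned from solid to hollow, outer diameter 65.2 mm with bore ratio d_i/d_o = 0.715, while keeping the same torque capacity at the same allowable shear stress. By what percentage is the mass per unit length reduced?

Equal τ_max and T ⇒ the solid shaft needs d_s³ = d_o³(1−k⁴), so d_s = 65.2·(1−0.715⁴)^(1/3) = 58.94 mm.
Area ratio A_h/A_s = d_o²(1−k²)/d_s² = (1−k²)/(1−k⁴)^(2/3) = 0.5982.
Mass saving = 1 − 0.5982 = 40.2 %.

40.2 %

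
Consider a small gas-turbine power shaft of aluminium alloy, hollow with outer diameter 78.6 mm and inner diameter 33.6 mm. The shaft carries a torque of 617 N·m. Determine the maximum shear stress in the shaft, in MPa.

6.69 MPa

J = π(d_o⁴ − d_i⁴)/32 = π(0.0786⁴ − 0.0336⁴)/32 = 3.622×10^-6 m⁴.
τ_max = T·r/J = 617.0 × 0.0393 / 3.622×10^-6 = 6.695×10^6 Pa.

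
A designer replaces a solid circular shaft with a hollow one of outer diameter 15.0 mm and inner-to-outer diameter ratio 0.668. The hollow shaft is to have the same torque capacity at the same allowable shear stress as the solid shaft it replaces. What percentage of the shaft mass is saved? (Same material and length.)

35.8 %

Equal τ_max and T ⇒ the solid shaft needs d_s³ = d_o³(1−k⁴), so d_s = 15.0·(1−0.668⁴)^(1/3) = 13.93 mm.
Area ratio A_h/A_s = d_o²(1−k²)/d_s² = (1−k²)/(1−k⁴)^(2/3) = 0.6421.
Mass saving = 1 − 0.6421 = 35.8 %.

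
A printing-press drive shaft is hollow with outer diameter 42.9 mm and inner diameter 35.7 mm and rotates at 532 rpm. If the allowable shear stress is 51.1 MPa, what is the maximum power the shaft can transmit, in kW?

J = π(d_o⁴ − d_i⁴)/32 = π(0.0429⁴ − 0.0357⁴)/32 = 1.731×10^-7 m⁴.
T_max = τ_allow·J/r = 5.11×10^7 × 1.731×10^-7 / 0.0215 = 412.3 N·m.
ω = 2π·532/60 = 55.71 rad/s, so P_max = T_max·ω = 2.297×10^4 W.

23.0 kW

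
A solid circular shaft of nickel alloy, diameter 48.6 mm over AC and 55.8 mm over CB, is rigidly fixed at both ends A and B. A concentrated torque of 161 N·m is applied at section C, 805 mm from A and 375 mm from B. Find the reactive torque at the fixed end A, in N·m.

Compatibility: T_A·a/J_AC = T_B·b/J_CB with T_A + T_B = T₀.
J_AC = 5.48×10^-7 m⁴, J_CB = 9.52×10^-7 m⁴, so T_A = T₀·(J_AC/a)/((J_AC/a)+(J_CB/b)) = 34.04 N·m, T_B = 127.0 N·m.

34.0 N·m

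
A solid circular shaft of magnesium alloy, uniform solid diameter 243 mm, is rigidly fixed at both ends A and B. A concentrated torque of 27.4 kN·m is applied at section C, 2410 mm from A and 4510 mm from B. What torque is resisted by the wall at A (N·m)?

With uniform GJ and both ends fixed, compatibility θ_AC = θ_CB gives T_A·a = T_B·b, together with T_A + T_B = T₀.
T_A = T₀·b/(a+b) = 27400·4510/6920 = 17860 N·m; T_B = 9542 N·m.

17900 N·m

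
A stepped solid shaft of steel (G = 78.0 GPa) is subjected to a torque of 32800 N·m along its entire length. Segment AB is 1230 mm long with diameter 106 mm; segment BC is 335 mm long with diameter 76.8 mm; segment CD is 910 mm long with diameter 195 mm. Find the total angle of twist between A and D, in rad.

0.0857 rad

J_AB = π(0.106)⁴/32 = 1.24×10^-5 m⁴; J_BC = π(0.0768)⁴/32 = 3.42×10^-6 m⁴; J_CD = π(0.195)⁴/32 = 1.42×10^-4 m⁴.
θ = (T/G)·Σ L_i/J_i = (32800/78.0×10⁹)·(1.23/1.24×10^-5 + 0.335/3.42×10^-6 + 0.910/1.42×10^-4) = 0.08567 rad.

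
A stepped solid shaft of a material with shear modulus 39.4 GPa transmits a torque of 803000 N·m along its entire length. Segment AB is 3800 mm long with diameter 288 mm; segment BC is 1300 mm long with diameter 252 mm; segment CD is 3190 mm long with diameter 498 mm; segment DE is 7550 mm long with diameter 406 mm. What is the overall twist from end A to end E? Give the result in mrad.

J_AB = π(0.288)⁴/32 = 6.75×10^-4 m⁴; J_BC = π(0.252)⁴/32 = 3.96×10^-4 m⁴; J_CD = π(0.498)⁴/32 = 6.04×10^-3 m⁴; J_DE = π(0.406)⁴/32 = 2.67×10^-3 m⁴.
θ = (T/G)·Σ L_i/J_i = (803000/39.4×10⁹)·(3.80/6.75×10^-4 + 1.30/3.96×10^-4 + 3.19/6.04×10^-3 + 7.55/2.67×10^-3) = 0.2500 rad.

250 mrad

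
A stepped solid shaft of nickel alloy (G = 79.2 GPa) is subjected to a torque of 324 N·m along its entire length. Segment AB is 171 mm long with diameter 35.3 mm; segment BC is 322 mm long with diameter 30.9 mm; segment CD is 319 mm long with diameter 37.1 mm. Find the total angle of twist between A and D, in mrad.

26.3 mrad

J_AB = π(0.0353)⁴/32 = 1.52×10^-7 m⁴; J_BC = π(0.0309)⁴/32 = 8.95×10^-8 m⁴; J_CD = π(0.0371)⁴/32 = 1.86×10^-7 m⁴.
θ = (T/G)·Σ L_i/J_i = (324.0/79.2×10⁹)·(0.171/1.52×10^-7 + 0.322/8.95×10^-8 + 0.319/1.86×10^-7) = 0.02632 rad.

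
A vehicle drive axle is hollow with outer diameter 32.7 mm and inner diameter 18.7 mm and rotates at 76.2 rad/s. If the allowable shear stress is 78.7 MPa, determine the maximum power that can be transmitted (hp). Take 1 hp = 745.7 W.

49.3 hp

J = π(d_o⁴ − d_i⁴)/32 = π(0.0327⁴ − 0.0187⁴)/32 = 1.002×10^-7 m⁴.
T_max = τ_allow·J/r = 7.87×10^7 × 1.002×10^-7 / 0.0163 = 482.5 N·m.
ω = 76.2 rad/s, so P_max = T_max·ω = 3.677×10^4 W.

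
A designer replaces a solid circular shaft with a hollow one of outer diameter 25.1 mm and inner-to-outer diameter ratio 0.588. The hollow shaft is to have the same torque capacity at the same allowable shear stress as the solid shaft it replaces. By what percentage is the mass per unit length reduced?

28.8 %

Equal τ_max and T ⇒ the solid shaft needs d_s³ = d_o³(1−k⁴), so d_s = 25.1·(1−0.588⁴)^(1/3) = 24.06 mm.
Area ratio A_h/A_s = d_o²(1−k²)/d_s² = (1−k²)/(1−k⁴)^(2/3) = 0.7122.
Mass saving = 1 − 0.7122 = 28.8 %.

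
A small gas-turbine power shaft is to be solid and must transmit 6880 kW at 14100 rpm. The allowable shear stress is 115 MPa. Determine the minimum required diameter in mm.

ω = 2π·14100/60 = 1477 rad/s, so T = P/ω = 6880×10³ / 1477 = 4660 N·m.
For a solid shaft τ_max = 16T/(πd³), so d = (16T/(π τ_allow))^(1/3) = (16·4660/(π·1.15×10^8))^(1/3) = 0.05909 m.

59.1 mm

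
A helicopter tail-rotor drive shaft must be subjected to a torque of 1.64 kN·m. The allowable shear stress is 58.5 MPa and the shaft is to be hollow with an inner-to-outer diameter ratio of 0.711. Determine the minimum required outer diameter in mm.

57.7 mm

For a hollow shaft with d_i/d_o = 0.711: τ_max = 16T/(π d_o³ (1−k⁴)), so d_o = [16T/(π τ_allow (1−k⁴))]^(1/3) = [16·1640/(π·5.85×10^7·0.7444)]^(1/3) = 0.05767 m.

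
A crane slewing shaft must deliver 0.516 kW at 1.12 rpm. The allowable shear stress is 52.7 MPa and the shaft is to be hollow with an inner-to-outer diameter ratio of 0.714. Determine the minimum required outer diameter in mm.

83.1 mm

ω = 2π·1.12/60 = 0.1173 rad/s, so T = P/ω = 0.516×10³ / 0.1173 = 4399 N·m.
For a hollow shaft with d_i/d_o = 0.714: τ_max = 16T/(π d_o³ (1−k⁴)), so d_o = [16T/(π τ_allow (1−k⁴))]^(1/3) = [16·4399/(π·5.27×10^7·0.7401)]^(1/3) = 0.08313 m.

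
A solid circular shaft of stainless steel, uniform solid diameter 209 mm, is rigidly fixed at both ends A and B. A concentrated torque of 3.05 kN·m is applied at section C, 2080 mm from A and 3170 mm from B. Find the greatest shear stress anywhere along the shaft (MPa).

With uniform GJ and both ends fixed, compatibility θ_AC = θ_CB gives T_A·a = T_B·b, together with T_A + T_B = T₀.
T_A = T₀·b/(a+b) = 3050·3170/5250 = 1842 N·m; T_B = 1208 N·m.
τ in each portion: τ_AC = 1.03×10^6 Pa, τ_CB = 6.74×10^5 Pa; maximum is in AC.
τ_max = T_AC·r/J = 1842·0.104/1.87×10^-4 = 1.027×10^6 Pa.

1.03 MPa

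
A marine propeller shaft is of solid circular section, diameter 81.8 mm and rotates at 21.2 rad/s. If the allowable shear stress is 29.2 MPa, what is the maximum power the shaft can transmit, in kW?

J = πd⁴/32 = π(0.0818)⁴/32 = 4.396×10^-6 m⁴.
T_max = τ_allow·J/r = 2.92×10^7 × 4.396×10^-6 / 0.0409 = 3138 N·m.
ω = 21.2 rad/s, so P_max = T_max·ω = 6.653×10^4 W.

66.5 kW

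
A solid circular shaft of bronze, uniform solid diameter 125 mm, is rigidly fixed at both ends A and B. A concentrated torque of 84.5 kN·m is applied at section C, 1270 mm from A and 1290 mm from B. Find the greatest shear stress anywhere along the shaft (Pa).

1.11e8 Pa

With uniform GJ and both ends fixed, compatibility θ_AC = θ_CB gives T_A·a = T_B·b, together with T_A + T_B = T₀.
T_A = T₀·b/(a+b) = 84500·1290/2560 = 42580 N·m; T_B = 41920 N·m.
τ in each portion: τ_AC = 1.11×10^8 Pa, τ_CB = 1.09×10^8 Pa; maximum is in AC.
τ_max = T_AC·r/J = 42580·0.0625/2.40×10^-5 = 1.110×10^8 Pa.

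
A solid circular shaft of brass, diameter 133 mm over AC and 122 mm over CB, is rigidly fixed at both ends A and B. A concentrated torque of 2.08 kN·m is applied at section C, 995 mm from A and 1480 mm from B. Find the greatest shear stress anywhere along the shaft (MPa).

Compatibility: T_A·a/J_AC = T_B·b/J_CB with T_A + T_B = T₀.
J_AC = 3.07×10^-5 m⁴, J_CB = 2.17×10^-5 m⁴, so T_A = T₀·(J_AC/a)/((J_AC/a)+(J_CB/b)) = 1409 N·m, T_B = 670.8 N·m.
τ in each portion: τ_AC = 3.05×10^6 Pa, τ_CB = 1.88×10^6 Pa; maximum is in AC.
τ_max = T_AC·r/J = 1409·0.0665/3.07×10^-5 = 3.051×10^6 Pa.

3.05 MPa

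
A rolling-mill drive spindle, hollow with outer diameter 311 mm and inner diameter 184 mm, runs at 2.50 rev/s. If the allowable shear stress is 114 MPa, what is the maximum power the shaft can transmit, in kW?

J = π(d_o⁴ − d_i⁴)/32 = π(0.311⁴ − 0.184⁴)/32 = 8.059×10^-4 m⁴.
T_max = τ_allow·J/r = 1.14×10^8 × 8.059×10^-4 / 0.155 = 590800 N·m.
ω = 2π·2.50 = 15.71 rad/s, so P_max = T_max·ω = 9.280×10^6 W.

9280 kW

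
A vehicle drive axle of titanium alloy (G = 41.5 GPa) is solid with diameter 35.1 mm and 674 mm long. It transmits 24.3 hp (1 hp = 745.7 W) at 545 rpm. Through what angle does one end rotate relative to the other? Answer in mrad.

ω = 2π·545/60 = 57.07 rad/s, so T = P/ω = 24.3×745.7 / 57.07 = 317.5 N·m.
J = πd⁴/32 = π(0.0351)⁴/32 = 1.490×10^-7 m⁴.
θ = T·L/(G·J) = 317.5 × 0.674 / (41.5×10⁹ × 1.490×10^-7) = 0.03460 rad.

34.6 mrad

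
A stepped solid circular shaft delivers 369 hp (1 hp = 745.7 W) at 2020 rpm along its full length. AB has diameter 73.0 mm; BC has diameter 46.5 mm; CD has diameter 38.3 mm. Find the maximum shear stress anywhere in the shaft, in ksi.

17.1 ksi

ω = 2π·2020/60 = 211.5 rad/s, so T = P/ω = 369×745.7 / 211.5 = 1301 N·m.
Under the same torque, τ_max = 16T/(πd³) is largest where d is smallest — segment CD (d = 38.3 mm).
τ_max = 16·1301/(π·(0.0383)³) = 1.179×10^8 Pa.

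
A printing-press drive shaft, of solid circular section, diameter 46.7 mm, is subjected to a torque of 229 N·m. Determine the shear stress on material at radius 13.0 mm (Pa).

6.38e6 Pa

J = πd⁴/32 = π(0.0467)⁴/32 = 4.669×10^-7 m⁴.
Shear stress varies linearly with radius: τ = T·r/J = 229.0 × 0.0130 / 4.669×10^-7 = 6.375×10^6 Pa.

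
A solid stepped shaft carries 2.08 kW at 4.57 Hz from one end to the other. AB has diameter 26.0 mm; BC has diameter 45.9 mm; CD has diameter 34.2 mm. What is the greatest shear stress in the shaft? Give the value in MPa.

21.0 MPa

ω = 2π·4.57 = 28.71 rad/s, so T = P/ω = 2.08×10³ / 28.71 = 72.44 N·m.
Under the same torque, τ_max = 16T/(πd³) is largest where d is smallest — segment AB (d = 26.0 mm).
τ_max = 16·72.44/(π·(0.0260)³) = 2.099×10^7 Pa.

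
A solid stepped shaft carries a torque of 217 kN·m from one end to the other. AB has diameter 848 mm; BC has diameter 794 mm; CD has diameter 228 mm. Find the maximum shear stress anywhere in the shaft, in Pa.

Under the same torque, τ_max = 16T/(πd³) is largest where d is smallest — segment CD (d = 228 mm).
τ_max = 16·217000/(π·(0.228)³) = 9.324×10^7 Pa.

9.32e7 Pa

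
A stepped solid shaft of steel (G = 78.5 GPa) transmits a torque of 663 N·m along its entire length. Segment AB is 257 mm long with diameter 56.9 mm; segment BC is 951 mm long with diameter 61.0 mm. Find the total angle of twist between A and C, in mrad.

8.02 mrad

J_AB = π(0.0569)⁴/32 = 1.03×10^-6 m⁴; J_BC = π(0.0610)⁴/32 = 1.36×10^-6 m⁴.
θ = (T/G)·Σ L_i/J_i = (663.0/78.5×10⁹)·(0.257/1.03×10^-6 + 0.951/1.36×10^-6) = 8.018×10^-3 rad.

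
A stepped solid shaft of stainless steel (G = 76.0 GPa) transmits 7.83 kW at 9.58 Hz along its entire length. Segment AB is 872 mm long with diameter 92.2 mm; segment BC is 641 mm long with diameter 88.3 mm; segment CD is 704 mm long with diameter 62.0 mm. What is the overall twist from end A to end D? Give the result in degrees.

ω = 2π·9.58 = 60.19 rad/s, so T = P/ω = 7.83×10³ / 60.19 = 130.1 N·m.
J_AB = π(0.0922)⁴/32 = 7.09×10^-6 m⁴; J_BC = π(0.0883)⁴/32 = 5.97×10^-6 m⁴; J_CD = π(0.0620)⁴/32 = 1.45×10^-6 m⁴.
θ = (T/G)·Σ L_i/J_i = (130.1/76.0×10⁹)·(0.872/7.09×10^-6 + 0.641/5.97×10^-6 + 0.704/1.45×10^-6) = 1.225×10^-3 rad.

0.0702°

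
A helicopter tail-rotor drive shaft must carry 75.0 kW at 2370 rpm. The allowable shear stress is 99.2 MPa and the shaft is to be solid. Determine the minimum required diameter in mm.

ω = 2π·2370/60 = 248.2 rad/s, so T = P/ω = 75.0×10³ / 248.2 = 302.2 N·m.
For a solid shaft τ_max = 16T/(πd³), so d = (16T/(π τ_allow))^(1/3) = (16·302.2/(π·9.92×10^7))^(1/3) = 0.02494 m.

24.9 mm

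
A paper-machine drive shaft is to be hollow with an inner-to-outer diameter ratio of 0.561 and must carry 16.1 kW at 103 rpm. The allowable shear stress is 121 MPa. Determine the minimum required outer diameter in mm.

41.2 mm

ω = 2π·103/60 = 10.79 rad/s, so T = P/ω = 16.1×10³ / 10.79 = 1493 N·m.
For a hollow shaft with d_i/d_o = 0.561: τ_max = 16T/(π d_o³ (1−k⁴)), so d_o = [16T/(π τ_allow (1−k⁴))]^(1/3) = [16·1493/(π·1.21×10^8·0.9010)]^(1/3) = 0.04116 m.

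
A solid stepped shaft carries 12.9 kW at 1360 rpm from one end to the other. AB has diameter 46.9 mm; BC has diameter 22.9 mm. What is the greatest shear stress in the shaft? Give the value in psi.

ω = 2π·1360/60 = 142.4 rad/s, so T = P/ω = 12.9×10³ / 142.4 = 90.58 N·m.
Under the same torque, τ_max = 16T/(πd³) is largest where d is smallest — segment BC (d = 22.9 mm).
τ_max = 16·90.58/(π·(0.0229)³) = 3.841×10^7 Pa.

5570 psi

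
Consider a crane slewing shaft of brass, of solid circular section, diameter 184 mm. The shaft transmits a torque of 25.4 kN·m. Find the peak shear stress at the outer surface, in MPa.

J = πd⁴/32 = π(0.184)⁴/32 = 1.125×10^-4 m⁴.
τ_max = T·r/J = 25400 × 0.0920 / 1.125×10^-4 = 2.077×10^7 Pa.

20.8 MPa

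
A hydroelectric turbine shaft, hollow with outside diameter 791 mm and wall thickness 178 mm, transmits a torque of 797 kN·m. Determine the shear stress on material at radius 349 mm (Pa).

7.97e6 Pa

J = π(d_o⁴ − d_i⁴)/32 = π(0.791⁴ − 0.435⁴)/32 = 0.03492 m⁴.
Shear stress varies linearly with radius: τ = T·r/J = 797000 × 0.349 / 0.03492 = 7.966×10^6 Pa.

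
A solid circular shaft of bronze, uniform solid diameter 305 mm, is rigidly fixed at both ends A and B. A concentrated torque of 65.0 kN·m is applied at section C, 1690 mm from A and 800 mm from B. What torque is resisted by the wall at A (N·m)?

20900 N·m

With uniform GJ and both ends fixed, compatibility θ_AC = θ_CB gives T_A·a = T_B·b, together with T_A + T_B = T₀.
T_A = T₀·b/(a+b) = 65000·800/2490 = 20880 N·m; T_B = 44120 N·m.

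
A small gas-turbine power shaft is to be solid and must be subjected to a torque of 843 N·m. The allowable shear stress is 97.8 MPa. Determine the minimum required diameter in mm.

For a solid shaft τ_max = 16T/(πd³), so d = (16T/(π τ_allow))^(1/3) = (16·843.0/(π·9.78×10^7))^(1/3) = 0.03528 m.

35.3 mm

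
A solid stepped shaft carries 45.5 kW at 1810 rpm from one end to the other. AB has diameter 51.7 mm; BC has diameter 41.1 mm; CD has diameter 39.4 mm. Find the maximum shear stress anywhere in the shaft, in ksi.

2.90 ksi

ω = 2π·1810/60 = 189.5 rad/s, so T = P/ω = 45.5×10³ / 189.5 = 240.1 N·m.
Under the same torque, τ_max = 16T/(πd³) is largest where d is smallest — segment CD (d = 39.4 mm).
τ_max = 16·240.1/(π·(0.0394)³) = 1.999×10^7 Pa.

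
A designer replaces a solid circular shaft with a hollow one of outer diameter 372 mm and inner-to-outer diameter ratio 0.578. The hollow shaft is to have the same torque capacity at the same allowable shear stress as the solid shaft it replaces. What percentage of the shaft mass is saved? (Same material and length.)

Equal τ_max and T ⇒ the solid shaft needs d_s³ = d_o³(1−k⁴), so d_s = 372·(1−0.578⁴)^(1/3) = 357.6 mm.
Area ratio A_h/A_s = d_o²(1−k²)/d_s² = (1−k²)/(1−k⁴)^(2/3) = 0.7206.
Mass saving = 1 − 0.7206 = 27.9 %.

27.9 %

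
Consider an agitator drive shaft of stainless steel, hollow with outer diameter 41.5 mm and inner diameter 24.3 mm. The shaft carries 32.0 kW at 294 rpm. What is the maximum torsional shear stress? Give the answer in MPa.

83.9 MPa

ω = 2π·294/60 = 30.79 rad/s, so T = P/ω = 32.0×10³ / 30.79 = 1039 N·m.
J = π(d_o⁴ − d_i⁴)/32 = π(0.0415⁴ − 0.0243⁴)/32 = 2.570×10^-7 m⁴.
τ_max = T·r/J = 1039 × 0.0208 / 2.570×10^-7 = 8.393×10^7 Pa.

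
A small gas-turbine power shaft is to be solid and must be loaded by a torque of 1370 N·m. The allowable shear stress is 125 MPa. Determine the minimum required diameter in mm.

For a solid shaft τ_max = 16T/(πd³), so d = (16T/(π τ_allow))^(1/3) = (16·1370/(π·1.25×10^8))^(1/3) = 0.03822 m.

38.2 mm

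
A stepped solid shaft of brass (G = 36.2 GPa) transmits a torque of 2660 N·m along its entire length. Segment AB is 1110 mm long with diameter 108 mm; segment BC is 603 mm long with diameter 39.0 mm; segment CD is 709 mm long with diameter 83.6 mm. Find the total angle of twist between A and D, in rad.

0.212 rad

J_AB = π(0.108)⁴/32 = 1.34×10^-5 m⁴; J_BC = π(0.0390)⁴/32 = 2.27×10^-7 m⁴; J_CD = π(0.0836)⁴/32 = 4.80×10^-6 m⁴.
θ = (T/G)·Σ L_i/J_i = (2660/36.2×10⁹)·(1.11/1.34×10^-5 + 0.603/2.27×10^-7 + 0.709/4.80×10^-6) = 0.2121 rad.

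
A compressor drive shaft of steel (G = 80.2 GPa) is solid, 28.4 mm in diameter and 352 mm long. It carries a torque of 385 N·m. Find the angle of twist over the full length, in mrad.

J = πd⁴/32 = π(0.0284)⁴/32 = 6.387×10^-8 m⁴.
θ = T·L/(G·J) = 385.0 × 0.352 / (80.2×10⁹ × 6.387×10^-8) = 0.02646 rad.

26.5 mrad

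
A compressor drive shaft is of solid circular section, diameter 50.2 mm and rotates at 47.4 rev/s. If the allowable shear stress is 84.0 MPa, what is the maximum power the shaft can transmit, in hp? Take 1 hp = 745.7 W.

J = πd⁴/32 = π(0.0502)⁴/32 = 6.235×10^-7 m⁴.
T_max = τ_allow·J/r = 8.40×10^7 × 6.235×10^-7 / 0.0251 = 2087 N·m.
ω = 2π·47.4 = 297.8 rad/s, so P_max = T_max·ω = 6.214×10^5 W.

833 hp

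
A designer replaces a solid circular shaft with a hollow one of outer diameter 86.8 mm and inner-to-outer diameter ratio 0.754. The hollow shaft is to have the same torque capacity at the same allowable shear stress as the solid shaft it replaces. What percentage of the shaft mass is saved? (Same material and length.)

Equal τ_max and T ⇒ the solid shaft needs d_s³ = d_o³(1−k⁴), so d_s = 86.8·(1−0.754⁴)^(1/3) = 76.21 mm.
Area ratio A_h/A_s = d_o²(1−k²)/d_s² = (1−k²)/(1−k⁴)^(2/3) = 0.5598.
Mass saving = 1 − 0.5598 = 44.0 %.

44.0 %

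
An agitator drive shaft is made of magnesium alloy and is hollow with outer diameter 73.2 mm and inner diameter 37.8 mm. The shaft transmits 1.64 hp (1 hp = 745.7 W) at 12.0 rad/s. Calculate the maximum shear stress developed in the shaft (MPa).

1.42 MPa

ω = 12.0 rad/s, so T = P/ω = 1.64×745.7 / 12.00 = 101.9 N·m.
J = π(d_o⁴ − d_i⁴)/32 = π(0.0732⁴ − 0.0378⁴)/32 = 2.618×10^-6 m⁴.
τ_max = T·r/J = 101.9 × 0.0366 / 2.618×10^-6 = 1.425×10^6 Pa.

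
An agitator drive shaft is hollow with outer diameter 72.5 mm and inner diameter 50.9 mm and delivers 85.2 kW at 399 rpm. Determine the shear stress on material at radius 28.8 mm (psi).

ω = 2π·399/60 = 41.78 rad/s, so T = P/ω = 85.2×10³ / 41.78 = 2039 N·m.
J = π(d_o⁴ − d_i⁴)/32 = π(0.0725⁴ − 0.0509⁴)/32 = 2.053×10^-6 m⁴.
Shear stress varies linearly with radius: τ = T·r/J = 2039 × 0.0288 / 2.053×10^-6 = 2.860×10^7 Pa.

4150 psi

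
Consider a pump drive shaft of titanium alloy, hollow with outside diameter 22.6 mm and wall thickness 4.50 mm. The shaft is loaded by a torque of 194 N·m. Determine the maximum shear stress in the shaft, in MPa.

J = π(d_o⁴ − d_i⁴)/32 = π(0.0226⁴ − 0.0136⁴)/32 = 2.225×10^-8 m⁴.
τ_max = T·r/J = 194.0 × 0.0113 / 2.225×10^-8 = 9.851×10^7 Pa.

98.5 MPa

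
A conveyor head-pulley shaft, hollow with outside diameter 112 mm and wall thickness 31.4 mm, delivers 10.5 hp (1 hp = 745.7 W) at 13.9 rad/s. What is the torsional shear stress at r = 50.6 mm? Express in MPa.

1.92 MPa

ω = 13.9 rad/s, so T = P/ω = 10.5×745.7 / 13.90 = 563.3 N·m.
J = π(d_o⁴ − d_i⁴)/32 = π(0.112⁴ − 0.0492⁴)/32 = 1.487×10^-5 m⁴.
Shear stress varies linearly with radius: τ = T·r/J = 563.3 × 0.0506 / 1.487×10^-5 = 1.916×10^6 Pa.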